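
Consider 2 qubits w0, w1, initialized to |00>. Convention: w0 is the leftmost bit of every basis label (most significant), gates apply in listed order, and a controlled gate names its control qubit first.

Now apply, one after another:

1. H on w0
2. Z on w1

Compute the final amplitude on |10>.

The amplitude on |10> is sqrt(2)/2.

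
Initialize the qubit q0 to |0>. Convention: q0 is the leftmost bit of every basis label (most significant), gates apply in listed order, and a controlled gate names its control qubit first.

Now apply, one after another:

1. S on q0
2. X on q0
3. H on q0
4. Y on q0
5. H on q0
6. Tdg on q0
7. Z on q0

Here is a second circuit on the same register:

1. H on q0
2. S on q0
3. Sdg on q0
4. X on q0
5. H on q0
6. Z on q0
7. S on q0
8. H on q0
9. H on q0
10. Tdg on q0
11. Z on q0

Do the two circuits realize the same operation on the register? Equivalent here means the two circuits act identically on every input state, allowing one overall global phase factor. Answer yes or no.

No: there is an input state on which the two circuits produce genuinely different outputs (not merely differing by a phase).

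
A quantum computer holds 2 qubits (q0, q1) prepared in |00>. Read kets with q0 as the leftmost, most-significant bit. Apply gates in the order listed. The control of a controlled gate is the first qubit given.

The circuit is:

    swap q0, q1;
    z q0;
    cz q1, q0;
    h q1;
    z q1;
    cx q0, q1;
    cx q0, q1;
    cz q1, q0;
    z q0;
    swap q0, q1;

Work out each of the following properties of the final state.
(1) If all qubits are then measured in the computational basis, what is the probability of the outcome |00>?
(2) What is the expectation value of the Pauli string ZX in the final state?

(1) A full measurement returns |00> with probability 1/2.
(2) The expectation value of ZX is 0.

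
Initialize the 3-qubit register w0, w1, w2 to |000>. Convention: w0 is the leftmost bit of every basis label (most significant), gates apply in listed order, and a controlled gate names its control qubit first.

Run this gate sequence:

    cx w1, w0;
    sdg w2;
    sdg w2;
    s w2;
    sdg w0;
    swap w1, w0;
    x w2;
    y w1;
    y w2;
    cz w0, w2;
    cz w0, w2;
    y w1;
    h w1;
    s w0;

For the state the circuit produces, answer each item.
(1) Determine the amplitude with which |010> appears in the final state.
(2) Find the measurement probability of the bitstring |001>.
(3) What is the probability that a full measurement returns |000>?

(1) The final state's coefficient on |010> equals -sqrt(2)*I/2. Key observation: gates 10-11 undo each other exactly, leaving only the rest of the circuit to track.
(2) Outcome |001> occurs with probability 0.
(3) A full measurement returns |000> with probability 1/2.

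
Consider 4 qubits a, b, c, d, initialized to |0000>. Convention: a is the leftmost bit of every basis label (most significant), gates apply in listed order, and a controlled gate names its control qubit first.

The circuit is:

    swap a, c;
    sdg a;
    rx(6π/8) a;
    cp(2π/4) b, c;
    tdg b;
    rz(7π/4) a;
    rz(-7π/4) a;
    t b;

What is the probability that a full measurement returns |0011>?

A full measurement returns |0011> with probability 0. Key observation: steps 5-8 multiply out to the identity, so the circuit reduces to the remaining gates.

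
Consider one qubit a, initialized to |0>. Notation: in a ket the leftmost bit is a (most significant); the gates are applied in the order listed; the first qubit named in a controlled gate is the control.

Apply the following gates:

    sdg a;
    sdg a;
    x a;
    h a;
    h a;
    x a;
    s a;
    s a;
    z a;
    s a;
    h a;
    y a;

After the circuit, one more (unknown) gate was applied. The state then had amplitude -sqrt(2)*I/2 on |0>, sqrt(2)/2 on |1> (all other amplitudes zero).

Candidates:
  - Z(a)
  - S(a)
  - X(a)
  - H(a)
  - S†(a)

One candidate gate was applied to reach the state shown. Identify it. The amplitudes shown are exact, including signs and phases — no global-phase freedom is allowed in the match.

The applied gate was S†(a). Key observation: the block from step 1 through step 8 cancels to the identity and can be dropped.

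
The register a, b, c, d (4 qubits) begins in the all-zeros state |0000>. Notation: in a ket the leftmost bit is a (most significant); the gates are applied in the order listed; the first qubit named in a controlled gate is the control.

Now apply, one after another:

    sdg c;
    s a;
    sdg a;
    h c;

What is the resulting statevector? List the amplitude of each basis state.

After the circuit, the state carries amplitude sqrt(2)/2 on |0000>, sqrt(2)/2 on |0010>, and 0 on every other basis state. Key observation: steps 2-3 multiply out to the identity, so the circuit reduces to the remaining gates.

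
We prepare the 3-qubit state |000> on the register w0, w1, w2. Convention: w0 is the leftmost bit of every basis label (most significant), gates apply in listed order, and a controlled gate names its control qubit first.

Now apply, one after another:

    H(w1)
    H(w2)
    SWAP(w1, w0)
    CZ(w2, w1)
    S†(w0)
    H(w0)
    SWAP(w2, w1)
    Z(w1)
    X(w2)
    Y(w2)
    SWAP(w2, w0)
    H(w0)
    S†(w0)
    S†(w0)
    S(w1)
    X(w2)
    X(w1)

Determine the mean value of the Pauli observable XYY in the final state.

In the final state, XYY has expectation 1.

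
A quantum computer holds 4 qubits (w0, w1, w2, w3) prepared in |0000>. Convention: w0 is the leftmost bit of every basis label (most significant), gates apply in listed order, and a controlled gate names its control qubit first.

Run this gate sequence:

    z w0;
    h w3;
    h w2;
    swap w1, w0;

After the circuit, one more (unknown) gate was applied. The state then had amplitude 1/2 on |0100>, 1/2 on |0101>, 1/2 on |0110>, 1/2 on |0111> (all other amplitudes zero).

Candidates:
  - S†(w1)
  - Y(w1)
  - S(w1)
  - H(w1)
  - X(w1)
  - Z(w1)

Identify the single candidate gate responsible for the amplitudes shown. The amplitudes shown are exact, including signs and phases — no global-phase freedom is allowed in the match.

The unique candidate consistent with the amplitudes is X(w1).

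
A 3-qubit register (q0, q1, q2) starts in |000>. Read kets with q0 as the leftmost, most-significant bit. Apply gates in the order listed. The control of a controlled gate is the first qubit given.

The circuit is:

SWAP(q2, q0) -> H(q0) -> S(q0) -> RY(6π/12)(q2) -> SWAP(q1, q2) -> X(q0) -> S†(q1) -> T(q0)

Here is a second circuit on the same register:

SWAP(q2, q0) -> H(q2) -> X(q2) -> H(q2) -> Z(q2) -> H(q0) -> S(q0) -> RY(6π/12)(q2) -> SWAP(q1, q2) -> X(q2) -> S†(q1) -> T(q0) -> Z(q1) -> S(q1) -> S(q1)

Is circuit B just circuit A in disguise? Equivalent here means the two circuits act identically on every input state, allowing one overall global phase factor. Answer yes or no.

No: there is an input state on which the two circuits produce genuinely different outputs (not merely differing by a phase).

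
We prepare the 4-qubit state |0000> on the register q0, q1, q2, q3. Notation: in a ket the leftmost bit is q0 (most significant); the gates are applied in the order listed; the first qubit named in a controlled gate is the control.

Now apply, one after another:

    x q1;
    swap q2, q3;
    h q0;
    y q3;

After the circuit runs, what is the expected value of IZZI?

In the final state, IZZI has expectation -1.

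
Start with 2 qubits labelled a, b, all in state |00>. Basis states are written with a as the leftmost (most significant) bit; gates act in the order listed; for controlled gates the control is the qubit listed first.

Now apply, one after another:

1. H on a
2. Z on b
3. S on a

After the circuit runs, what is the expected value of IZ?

The expectation value of IZ is 1.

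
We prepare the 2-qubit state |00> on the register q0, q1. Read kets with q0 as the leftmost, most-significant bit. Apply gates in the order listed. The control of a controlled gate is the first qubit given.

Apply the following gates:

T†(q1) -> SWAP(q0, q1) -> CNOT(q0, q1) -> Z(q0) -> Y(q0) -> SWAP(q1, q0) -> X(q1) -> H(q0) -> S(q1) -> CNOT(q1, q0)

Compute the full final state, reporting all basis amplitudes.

The final amplitudes are sqrt(2)*I/2 on |00>, 0 on |01>, sqrt(2)*I/2 on |10>, 0 on |11>.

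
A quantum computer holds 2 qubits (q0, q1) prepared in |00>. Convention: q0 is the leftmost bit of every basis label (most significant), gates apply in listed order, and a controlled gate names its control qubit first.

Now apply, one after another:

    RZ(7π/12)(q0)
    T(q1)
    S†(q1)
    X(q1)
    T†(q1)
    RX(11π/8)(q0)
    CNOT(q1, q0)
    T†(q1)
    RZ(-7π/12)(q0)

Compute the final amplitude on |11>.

The amplitude on |11> is -exp(11*I*pi/12)*cos(5*pi/16).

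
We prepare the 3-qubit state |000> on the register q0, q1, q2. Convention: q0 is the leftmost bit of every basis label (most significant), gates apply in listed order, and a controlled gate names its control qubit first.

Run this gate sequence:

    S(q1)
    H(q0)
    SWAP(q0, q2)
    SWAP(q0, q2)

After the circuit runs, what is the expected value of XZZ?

The observable XZZ averages to 1. Key observation: gates 3-4 undo each other exactly, leaving only the rest of the circuit to track.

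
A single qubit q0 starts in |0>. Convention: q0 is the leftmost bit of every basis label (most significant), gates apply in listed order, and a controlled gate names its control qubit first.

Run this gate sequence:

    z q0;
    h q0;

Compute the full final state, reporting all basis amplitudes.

The resulting statevector has amplitude sqrt(2)/2 on |0>, sqrt(2)/2 on |1>.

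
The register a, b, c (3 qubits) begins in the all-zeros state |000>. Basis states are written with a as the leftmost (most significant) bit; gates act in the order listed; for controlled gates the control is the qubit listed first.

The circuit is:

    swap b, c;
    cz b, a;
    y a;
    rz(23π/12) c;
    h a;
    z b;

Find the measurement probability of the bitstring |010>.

A full measurement returns |010> with probability 0.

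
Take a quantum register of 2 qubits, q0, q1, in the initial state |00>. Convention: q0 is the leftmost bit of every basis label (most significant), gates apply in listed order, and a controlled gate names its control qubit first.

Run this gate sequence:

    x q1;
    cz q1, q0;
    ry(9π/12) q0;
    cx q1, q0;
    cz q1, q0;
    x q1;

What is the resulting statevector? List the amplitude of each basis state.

The resulting statevector has amplitude sqrt(sqrt(2) + 2)/2 on |00>, 0 on |01>, -sqrt(2 - sqrt(2))/2 on |10>, 0 on |11>.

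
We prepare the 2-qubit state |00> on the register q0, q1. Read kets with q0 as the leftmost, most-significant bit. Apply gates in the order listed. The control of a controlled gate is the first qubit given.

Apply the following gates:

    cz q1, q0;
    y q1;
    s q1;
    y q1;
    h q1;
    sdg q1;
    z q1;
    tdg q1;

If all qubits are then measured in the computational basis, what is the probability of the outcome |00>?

The probability of measuring |00> is 1/2.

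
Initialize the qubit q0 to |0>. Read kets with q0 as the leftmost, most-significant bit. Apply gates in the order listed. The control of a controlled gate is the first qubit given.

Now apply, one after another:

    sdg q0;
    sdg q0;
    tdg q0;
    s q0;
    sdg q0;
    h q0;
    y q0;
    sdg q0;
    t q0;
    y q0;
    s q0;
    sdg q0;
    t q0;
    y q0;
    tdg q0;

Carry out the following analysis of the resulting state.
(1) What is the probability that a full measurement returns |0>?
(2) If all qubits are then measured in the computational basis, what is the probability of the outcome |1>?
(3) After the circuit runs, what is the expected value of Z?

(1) A full measurement returns |0> with probability 1/2.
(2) The probability of measuring |1> is 1/2.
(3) The expectation value of Z is 0.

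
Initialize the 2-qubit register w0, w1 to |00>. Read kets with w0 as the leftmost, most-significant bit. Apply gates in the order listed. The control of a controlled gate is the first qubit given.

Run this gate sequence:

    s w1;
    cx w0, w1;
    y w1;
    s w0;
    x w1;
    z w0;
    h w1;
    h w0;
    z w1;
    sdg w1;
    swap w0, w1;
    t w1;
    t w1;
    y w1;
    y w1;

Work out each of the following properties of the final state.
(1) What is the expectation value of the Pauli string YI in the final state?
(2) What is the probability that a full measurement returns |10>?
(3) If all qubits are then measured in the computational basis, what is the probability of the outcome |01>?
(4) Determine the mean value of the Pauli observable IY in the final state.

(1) The expectation value of YI is 1.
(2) The probability of measuring |10> is 1/4.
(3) Outcome |01> occurs with probability 1/4.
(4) The expectation value of IY is 1.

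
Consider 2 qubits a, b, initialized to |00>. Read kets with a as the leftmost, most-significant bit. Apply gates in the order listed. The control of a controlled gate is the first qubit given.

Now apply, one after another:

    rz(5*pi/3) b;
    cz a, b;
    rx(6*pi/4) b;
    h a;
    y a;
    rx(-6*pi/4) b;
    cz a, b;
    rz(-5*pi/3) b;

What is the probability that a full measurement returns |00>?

A full measurement returns |00> with probability 1/2.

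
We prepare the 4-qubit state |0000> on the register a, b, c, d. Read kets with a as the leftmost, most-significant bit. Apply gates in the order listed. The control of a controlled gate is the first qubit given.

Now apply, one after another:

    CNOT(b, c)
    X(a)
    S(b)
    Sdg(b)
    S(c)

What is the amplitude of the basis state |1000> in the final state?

|1000> carries amplitude 1 in the final state.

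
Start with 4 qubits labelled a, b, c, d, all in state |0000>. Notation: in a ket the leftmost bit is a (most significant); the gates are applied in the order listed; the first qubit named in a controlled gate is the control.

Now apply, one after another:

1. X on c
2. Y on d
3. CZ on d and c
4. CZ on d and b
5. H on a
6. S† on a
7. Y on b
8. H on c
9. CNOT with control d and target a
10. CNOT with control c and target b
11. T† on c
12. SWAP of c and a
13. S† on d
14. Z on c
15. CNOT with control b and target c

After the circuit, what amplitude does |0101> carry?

The amplitude on |0101> is I/2.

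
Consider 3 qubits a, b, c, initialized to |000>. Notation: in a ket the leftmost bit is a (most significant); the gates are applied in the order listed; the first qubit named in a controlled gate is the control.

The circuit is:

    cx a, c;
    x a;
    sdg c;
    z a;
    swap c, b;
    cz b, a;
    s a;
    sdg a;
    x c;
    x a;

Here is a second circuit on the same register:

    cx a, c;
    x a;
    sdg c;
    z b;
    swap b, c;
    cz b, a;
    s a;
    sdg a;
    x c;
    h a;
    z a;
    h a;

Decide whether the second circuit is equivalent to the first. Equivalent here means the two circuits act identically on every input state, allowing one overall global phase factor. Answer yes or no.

No: there is an input state on which the two circuits produce genuinely different outputs (not merely differing by a phase).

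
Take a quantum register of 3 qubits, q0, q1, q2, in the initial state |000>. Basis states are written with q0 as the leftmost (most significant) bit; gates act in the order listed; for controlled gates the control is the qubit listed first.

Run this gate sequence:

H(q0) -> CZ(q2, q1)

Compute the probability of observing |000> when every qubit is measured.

A full measurement returns |000> with probability 1/2.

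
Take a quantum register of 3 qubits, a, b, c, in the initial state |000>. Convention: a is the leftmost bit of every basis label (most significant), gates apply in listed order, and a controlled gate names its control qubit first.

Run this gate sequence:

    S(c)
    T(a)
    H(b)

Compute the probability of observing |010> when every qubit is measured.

The probability of measuring |010> is 1/2.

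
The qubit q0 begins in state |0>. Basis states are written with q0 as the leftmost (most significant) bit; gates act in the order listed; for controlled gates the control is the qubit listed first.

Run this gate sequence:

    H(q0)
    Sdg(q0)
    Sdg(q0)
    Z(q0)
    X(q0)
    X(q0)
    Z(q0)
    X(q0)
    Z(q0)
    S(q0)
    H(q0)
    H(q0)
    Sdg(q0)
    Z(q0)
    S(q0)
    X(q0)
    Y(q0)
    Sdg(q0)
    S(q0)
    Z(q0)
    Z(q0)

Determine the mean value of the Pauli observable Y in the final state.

In the final state, Y has expectation 1.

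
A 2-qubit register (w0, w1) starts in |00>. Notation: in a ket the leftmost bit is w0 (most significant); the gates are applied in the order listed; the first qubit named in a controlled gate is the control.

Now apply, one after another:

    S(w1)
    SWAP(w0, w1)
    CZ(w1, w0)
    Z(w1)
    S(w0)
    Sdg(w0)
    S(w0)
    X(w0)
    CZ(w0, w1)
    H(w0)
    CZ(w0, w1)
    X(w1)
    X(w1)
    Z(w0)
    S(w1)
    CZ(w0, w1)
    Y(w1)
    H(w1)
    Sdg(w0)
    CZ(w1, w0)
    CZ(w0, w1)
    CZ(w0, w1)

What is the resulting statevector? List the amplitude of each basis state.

After the circuit, the state carries amplitude I/2 on |00>, -I/2 on |01>, 1/2 on |10>, 1/2 on |11>.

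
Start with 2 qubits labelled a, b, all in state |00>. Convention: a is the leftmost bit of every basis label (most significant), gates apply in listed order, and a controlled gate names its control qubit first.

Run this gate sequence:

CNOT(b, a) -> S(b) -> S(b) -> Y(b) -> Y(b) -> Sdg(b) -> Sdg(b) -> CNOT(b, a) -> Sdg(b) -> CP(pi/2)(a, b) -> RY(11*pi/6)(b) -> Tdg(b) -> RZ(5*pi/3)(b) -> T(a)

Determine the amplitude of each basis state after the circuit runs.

The resulting statevector has amplitude (sqrt(2) + sqrt(6))*exp(I*pi/6)/4 on |00>, (-sqrt(2) + sqrt(6))*exp(7*I*pi/12)/4 on |01>, 0 on |10>, 0 on |11>. Key observation: the block from step 1 through step 8 cancels to the identity and can be dropped.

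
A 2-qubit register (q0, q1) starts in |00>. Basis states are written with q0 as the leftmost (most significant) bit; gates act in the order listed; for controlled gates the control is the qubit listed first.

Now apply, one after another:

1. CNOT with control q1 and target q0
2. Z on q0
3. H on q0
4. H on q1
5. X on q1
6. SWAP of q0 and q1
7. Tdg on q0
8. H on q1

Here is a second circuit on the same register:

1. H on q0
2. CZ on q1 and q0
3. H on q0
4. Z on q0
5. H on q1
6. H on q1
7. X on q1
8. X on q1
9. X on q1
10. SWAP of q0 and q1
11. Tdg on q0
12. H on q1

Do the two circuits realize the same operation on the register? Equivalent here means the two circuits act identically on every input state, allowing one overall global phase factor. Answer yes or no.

No: there is an input state on which the two circuits produce genuinely different outputs (not merely differing by a phase).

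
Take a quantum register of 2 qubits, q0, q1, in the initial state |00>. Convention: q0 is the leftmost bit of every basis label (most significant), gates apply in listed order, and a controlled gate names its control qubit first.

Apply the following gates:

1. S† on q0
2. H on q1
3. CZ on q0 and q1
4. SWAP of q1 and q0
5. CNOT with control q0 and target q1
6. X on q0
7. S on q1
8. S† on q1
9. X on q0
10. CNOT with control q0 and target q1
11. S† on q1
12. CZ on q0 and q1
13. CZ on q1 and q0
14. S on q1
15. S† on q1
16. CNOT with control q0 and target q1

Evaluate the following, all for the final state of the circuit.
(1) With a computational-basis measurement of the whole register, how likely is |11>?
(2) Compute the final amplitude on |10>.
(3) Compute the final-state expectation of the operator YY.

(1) Outcome |11> occurs with probability 1/2. Key observation: the block from step 5 through step 10 cancels to the identity and can be dropped.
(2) |10> carries amplitude 0 in the final state.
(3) In the final state, YY has expectation -1.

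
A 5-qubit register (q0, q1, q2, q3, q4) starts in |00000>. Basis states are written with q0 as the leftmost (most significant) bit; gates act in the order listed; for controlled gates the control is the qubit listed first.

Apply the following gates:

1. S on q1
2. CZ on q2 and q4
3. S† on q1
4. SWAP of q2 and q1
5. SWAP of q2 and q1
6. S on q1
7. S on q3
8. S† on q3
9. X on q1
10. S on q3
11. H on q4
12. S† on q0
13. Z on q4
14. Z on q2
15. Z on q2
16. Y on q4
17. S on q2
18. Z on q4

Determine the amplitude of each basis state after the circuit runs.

After the circuit, the state carries amplitude sqrt(2)*I/2 on |01000>, -sqrt(2)*I/2 on |01001>, and 0 on every other basis state. Key observation: gates 3-6 undo each other exactly, leaving only the rest of the circuit to track.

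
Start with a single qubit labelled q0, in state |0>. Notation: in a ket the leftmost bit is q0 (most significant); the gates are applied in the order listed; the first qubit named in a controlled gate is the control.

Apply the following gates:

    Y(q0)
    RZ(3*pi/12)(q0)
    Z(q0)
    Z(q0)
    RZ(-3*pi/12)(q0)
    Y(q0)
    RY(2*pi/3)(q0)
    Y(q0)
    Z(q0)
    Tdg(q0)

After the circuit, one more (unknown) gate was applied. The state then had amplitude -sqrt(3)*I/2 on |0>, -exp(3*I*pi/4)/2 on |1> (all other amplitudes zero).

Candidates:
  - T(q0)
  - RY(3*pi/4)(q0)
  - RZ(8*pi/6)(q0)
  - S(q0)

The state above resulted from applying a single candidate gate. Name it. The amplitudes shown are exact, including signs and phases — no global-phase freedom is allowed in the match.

The applied gate was S(q0).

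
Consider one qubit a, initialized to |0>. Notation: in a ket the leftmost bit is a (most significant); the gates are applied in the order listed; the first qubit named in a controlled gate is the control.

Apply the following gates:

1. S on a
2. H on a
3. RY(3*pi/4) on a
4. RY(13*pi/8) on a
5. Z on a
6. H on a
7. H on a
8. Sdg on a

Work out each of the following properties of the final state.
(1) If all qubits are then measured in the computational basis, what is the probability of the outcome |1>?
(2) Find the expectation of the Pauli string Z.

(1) A full measurement returns |1> with probability -sqrt(1/2 - sqrt(2)/4)*sqrt(sqrt(2)/4 + 1/2)*sin(3*pi/16)**2 + sin(3*pi/16)**2/2 + sqrt(1/2 - sqrt(2)/4)*sqrt(sqrt(2)/4 + 1/2)*cos(3*pi/16)**2 + sqrt(2)*sin(3*pi/16)*cos(3*pi/16)/2 + cos(3*pi/16)**2/2.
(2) In the final state, Z has expectation -sqrt(2)*sin(3*pi/16)*cos(3*pi/16) - 2*sqrt(1/2 - sqrt(2)/4)*sqrt(sqrt(2)/4 + 1/2)*cos(3*pi/16)**2 + 2*sqrt(1/2 - sqrt(2)/4)*sqrt(sqrt(2)/4 + 1/2)*sin(3*pi/16)**2.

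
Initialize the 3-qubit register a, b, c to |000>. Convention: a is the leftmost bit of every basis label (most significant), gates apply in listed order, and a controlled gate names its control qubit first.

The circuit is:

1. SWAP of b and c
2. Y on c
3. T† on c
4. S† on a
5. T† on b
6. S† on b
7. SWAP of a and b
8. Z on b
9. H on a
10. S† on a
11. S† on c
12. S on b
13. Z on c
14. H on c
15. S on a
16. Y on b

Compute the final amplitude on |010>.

|010> carries amplitude -exp(I*pi/4)/2 in the final state.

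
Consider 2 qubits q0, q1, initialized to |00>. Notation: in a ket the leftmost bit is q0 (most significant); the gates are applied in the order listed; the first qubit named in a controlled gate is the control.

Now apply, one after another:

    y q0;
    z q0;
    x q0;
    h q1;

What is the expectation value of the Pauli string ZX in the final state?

In the final state, ZX has expectation 1.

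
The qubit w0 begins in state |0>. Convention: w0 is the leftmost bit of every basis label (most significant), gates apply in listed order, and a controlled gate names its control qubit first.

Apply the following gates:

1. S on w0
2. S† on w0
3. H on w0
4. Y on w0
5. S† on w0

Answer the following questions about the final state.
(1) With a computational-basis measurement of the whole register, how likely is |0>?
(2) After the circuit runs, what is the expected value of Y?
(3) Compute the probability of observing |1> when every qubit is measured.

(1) The probability of measuring |0> is 1/2.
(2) The observable Y averages to 1.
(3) A full measurement returns |1> with probability 1/2.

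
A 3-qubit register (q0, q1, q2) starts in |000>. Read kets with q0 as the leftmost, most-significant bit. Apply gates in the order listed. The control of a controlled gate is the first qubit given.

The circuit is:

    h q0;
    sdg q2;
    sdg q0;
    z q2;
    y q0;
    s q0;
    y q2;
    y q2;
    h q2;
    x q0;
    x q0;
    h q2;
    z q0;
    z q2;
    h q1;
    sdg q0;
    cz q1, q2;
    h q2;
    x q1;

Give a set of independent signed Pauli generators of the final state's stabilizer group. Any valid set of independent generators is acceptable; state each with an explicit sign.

One valid set of independent stabilizer generators is +YII, +IXI, +IIX (any independent generating set of the same group is equally correct). Key observation: gates 9-12 undo each other exactly, leaving only the rest of the circuit to track.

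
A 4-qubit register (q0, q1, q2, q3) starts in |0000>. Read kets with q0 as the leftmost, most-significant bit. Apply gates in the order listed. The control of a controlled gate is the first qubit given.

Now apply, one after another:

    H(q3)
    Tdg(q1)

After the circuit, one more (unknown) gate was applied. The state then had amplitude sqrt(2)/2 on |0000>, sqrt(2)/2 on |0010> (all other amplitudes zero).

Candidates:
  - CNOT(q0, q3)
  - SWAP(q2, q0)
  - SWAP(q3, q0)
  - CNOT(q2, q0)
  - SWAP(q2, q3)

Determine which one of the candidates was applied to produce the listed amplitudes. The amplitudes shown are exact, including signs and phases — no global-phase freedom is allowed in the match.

The unique candidate consistent with the amplitudes is SWAP(q2, q3).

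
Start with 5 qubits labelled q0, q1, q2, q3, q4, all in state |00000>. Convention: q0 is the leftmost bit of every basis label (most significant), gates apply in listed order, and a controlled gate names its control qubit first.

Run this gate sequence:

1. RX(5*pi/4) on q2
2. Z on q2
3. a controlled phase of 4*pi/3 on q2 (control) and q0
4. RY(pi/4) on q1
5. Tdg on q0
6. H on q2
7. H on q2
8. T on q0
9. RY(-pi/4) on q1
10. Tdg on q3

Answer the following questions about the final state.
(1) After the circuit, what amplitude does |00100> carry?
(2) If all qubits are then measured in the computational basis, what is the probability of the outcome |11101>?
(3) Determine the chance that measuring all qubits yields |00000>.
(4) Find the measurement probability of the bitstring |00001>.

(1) |00100> carries amplitude I*sqrt(sqrt(2) + 2)/2 in the final state. Key observation: steps 4-9 multiply out to the identity, so the circuit reduces to the remaining gates.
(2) The probability of measuring |11101> is 0.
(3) The probability of measuring |00000> is 1/2 - sqrt(2)/4.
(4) A full measurement returns |00001> with probability 0.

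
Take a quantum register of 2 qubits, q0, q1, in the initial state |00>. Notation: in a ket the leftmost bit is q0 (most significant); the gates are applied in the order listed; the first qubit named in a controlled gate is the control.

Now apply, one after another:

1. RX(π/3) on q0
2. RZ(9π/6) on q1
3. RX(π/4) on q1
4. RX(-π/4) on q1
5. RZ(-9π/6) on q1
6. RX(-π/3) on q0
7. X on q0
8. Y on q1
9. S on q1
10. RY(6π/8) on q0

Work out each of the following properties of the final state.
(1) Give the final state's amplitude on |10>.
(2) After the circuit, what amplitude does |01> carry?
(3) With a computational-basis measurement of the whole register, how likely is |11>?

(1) |10> carries amplitude 0 in the final state. Key observation: the block from step 1 through step 6 cancels to the identity and can be dropped.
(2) The final state's coefficient on |01> equals sqrt(sqrt(2) + 2)/2.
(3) A full measurement returns |11> with probability 1/2 - sqrt(2)/4.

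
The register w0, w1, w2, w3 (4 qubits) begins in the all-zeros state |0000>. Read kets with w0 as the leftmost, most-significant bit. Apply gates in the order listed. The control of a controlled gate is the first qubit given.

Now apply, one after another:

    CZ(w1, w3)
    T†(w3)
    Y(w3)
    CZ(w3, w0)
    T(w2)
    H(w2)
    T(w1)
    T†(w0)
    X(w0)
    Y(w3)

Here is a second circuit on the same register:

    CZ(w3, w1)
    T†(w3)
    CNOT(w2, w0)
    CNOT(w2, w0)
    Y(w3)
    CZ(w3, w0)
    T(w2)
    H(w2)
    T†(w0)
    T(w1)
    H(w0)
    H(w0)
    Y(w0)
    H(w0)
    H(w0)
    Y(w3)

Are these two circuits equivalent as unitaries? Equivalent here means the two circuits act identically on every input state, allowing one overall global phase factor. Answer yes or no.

No: there is an input state on which the two circuits produce genuinely different outputs (not merely differing by a phase).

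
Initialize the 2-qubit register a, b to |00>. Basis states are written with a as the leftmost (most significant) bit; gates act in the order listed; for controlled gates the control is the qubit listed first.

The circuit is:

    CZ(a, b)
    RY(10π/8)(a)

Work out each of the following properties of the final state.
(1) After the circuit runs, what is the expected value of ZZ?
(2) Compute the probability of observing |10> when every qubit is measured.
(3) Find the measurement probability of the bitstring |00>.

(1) The observable ZZ averages to -sqrt(2)/2.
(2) The probability of measuring |10> is sqrt(2)/4 + 1/2.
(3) Outcome |00> occurs with probability 1/2 - sqrt(2)/4.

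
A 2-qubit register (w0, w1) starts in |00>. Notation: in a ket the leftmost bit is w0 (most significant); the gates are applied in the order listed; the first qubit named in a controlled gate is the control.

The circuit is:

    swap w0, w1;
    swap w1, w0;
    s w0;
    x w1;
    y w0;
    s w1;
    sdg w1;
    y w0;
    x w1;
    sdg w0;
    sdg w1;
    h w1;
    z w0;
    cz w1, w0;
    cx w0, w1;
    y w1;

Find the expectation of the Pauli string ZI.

The observable ZI averages to 1. Key observation: the block from step 3 through step 10 cancels to the identity and can be dropped.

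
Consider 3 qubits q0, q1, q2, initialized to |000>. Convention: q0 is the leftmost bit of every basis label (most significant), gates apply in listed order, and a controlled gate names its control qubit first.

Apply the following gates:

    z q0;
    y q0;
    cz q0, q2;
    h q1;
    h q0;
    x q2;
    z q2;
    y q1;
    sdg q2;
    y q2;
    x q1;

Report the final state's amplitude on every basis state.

After the circuit, the state carries amplitude -1/2 on |000>, 0 on |001>, 1/2 on |010>, 0 on |011>, 1/2 on |100>, 0 on |101>, -1/2 on |110>, 0 on |111>.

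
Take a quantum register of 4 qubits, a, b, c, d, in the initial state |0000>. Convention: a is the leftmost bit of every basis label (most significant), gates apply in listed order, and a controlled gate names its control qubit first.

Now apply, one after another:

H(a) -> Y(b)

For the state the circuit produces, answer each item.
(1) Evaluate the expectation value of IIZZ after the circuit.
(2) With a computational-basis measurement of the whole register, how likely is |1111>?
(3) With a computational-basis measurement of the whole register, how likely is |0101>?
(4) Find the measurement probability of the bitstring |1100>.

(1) In the final state, IIZZ has expectation 1.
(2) Outcome |1111> occurs with probability 0.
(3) The probability of measuring |0101> is 0.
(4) Outcome |1100> occurs with probability 1/2.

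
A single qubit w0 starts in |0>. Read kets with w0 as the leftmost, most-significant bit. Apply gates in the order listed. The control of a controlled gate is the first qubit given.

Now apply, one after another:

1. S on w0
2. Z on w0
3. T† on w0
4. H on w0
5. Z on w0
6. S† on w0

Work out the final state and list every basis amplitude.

After the circuit, the state carries amplitude sqrt(2)/2 on |0>, sqrt(2)*I/2 on |1>.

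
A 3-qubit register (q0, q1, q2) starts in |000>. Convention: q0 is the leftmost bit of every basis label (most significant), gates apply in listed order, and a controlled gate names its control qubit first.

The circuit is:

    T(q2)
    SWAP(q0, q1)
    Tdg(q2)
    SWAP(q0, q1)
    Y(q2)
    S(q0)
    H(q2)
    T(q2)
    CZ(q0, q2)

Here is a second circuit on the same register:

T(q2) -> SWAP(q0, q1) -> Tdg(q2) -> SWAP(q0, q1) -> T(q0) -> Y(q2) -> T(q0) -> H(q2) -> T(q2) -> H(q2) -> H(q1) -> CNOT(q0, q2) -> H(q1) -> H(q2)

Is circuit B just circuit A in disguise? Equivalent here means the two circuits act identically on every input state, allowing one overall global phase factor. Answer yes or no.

Yes: on every input state the two circuits agree up to one overall phase factor.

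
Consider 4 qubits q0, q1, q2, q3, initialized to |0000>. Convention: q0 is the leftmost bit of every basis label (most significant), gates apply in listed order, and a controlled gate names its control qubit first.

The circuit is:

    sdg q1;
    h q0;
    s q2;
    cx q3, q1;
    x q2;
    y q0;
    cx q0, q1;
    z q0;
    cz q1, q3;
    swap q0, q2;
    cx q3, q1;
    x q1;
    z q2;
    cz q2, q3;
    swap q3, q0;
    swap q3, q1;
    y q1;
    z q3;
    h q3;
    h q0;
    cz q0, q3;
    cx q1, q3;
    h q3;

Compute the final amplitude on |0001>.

The final state's coefficient on |0001> equals 1/2.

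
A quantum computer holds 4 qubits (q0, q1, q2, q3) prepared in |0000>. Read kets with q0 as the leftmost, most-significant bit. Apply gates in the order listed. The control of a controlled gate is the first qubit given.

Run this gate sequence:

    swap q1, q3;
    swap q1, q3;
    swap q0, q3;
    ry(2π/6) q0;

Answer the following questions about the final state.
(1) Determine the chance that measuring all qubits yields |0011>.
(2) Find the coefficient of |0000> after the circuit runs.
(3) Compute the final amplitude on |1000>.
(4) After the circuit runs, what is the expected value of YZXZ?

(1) A full measurement returns |0011> with probability 0. Key observation: the block from step 1 through step 2 cancels to the identity and can be dropped.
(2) |0000> carries amplitude sqrt(3)/2 in the final state.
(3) The amplitude on |1000> is 1/2.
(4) The observable YZXZ averages to 0.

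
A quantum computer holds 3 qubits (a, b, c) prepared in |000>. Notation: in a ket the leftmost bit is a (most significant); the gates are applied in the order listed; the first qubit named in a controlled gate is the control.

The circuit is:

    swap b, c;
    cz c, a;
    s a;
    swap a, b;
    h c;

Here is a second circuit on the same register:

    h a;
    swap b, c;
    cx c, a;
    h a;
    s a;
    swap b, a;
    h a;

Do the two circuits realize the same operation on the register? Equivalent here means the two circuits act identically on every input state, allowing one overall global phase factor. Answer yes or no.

No — the two circuits implement different unitaries, even allowing a global phase.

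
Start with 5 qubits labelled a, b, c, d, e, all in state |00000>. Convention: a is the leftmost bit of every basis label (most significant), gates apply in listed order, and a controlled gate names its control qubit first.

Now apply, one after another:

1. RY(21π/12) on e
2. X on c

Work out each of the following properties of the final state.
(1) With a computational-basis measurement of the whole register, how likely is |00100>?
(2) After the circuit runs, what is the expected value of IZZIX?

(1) Outcome |00100> occurs with probability sqrt(2)/4 + 1/2.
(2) The expectation value of IZZIX is sqrt(2)/2.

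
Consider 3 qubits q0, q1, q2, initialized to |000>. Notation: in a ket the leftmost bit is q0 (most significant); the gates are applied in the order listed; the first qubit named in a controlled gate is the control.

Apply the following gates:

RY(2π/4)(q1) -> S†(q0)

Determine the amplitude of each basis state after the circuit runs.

After the circuit, the state carries amplitude sqrt(2)/2 on |000>, sqrt(2)/2 on |010>, and 0 on every other basis state.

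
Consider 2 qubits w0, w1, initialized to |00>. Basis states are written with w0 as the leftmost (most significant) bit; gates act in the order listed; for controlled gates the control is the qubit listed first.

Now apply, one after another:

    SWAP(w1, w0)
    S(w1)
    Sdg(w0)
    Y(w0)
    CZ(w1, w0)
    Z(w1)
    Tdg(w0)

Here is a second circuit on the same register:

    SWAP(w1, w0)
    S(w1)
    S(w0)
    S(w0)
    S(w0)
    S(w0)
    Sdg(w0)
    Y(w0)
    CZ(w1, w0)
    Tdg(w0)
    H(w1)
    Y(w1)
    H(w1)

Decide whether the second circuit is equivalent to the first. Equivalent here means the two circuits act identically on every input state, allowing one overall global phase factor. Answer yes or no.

No: there is an input state on which the two circuits produce genuinely different outputs (not merely differing by a phase).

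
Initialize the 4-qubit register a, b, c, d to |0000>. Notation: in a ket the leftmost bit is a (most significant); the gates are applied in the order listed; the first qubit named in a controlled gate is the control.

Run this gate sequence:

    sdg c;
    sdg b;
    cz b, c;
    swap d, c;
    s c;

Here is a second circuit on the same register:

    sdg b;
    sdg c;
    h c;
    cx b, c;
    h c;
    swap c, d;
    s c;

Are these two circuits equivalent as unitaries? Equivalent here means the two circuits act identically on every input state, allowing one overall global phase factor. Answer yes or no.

Yes, they are equivalent — the unitaries differ by at most a global phase.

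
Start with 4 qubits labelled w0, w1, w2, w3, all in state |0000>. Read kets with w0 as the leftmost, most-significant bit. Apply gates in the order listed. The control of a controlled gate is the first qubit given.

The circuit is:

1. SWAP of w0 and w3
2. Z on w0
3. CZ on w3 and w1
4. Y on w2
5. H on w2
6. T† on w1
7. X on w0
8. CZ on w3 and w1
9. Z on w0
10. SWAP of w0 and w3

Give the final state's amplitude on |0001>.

The amplitude on |0001> is -sqrt(2)*I/2.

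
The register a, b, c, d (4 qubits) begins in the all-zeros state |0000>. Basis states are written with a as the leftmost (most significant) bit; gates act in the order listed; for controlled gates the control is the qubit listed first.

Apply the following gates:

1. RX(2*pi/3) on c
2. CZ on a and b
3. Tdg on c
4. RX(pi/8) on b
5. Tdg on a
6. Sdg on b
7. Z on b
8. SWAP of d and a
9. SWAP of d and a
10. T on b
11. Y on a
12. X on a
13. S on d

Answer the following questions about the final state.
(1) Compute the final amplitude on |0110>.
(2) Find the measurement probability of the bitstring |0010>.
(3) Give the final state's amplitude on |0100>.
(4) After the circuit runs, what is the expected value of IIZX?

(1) The final state's coefficient on |0110> equals sqrt(3)*sin(pi/16)/2. Key observation: steps 8-9 multiply out to the identity, so the circuit reduces to the remaining gates.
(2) Outcome |0010> occurs with probability 3*cos(pi/16)**2/4.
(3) The amplitude on |0100> is exp(3*I*pi/4)*sin(pi/16)/2.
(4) The observable IIZX averages to 0.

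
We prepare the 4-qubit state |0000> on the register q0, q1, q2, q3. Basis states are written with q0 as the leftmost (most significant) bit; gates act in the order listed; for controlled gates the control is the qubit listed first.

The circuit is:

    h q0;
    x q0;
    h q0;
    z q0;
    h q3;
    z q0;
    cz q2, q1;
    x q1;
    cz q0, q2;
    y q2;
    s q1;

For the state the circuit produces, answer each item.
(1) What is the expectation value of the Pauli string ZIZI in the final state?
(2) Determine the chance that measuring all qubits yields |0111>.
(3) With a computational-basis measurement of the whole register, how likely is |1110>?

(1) The observable ZIZI averages to -1.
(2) The probability of measuring |0111> is 1/2.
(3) A full measurement returns |1110> with probability 0.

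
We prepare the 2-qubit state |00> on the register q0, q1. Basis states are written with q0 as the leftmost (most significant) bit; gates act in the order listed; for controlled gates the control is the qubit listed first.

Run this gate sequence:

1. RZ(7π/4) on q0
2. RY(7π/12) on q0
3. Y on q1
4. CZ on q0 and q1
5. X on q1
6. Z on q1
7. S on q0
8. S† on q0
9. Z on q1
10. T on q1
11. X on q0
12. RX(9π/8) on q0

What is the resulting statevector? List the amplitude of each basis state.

The final amplitudes are sqrt(3)*sqrt(sqrt(2)/4 + 1/2)*exp(-7*I*pi/8)*sin(7*pi/16)/2 + I*sqrt(sqrt(2)/4 + 1/2)*exp(-7*I*pi/8)*cos(7*pi/16)/2 + sqrt(3)*I*sqrt(1/2 - sqrt(2)/4)*exp(-7*I*pi/8)*cos(7*pi/16)/2 - sqrt(1/2 - sqrt(2)/4)*exp(-7*I*pi/8)*sin(7*pi/16)/2 on |00>, 0 on |01>, I*sqrt(1/2 - sqrt(2)/4)*exp(-7*I*pi/8)*cos(7*pi/16)/2 - sqrt(3)*sqrt(1/2 - sqrt(2)/4)*exp(-7*I*pi/8)*sin(7*pi/16)/2 - sqrt(3)*I*sqrt(sqrt(2)/4 + 1/2)*exp(-7*I*pi/8)*cos(7*pi/16)/2 - sqrt(sqrt(2)/4 + 1/2)*exp(-7*I*pi/8)*sin(7*pi/16)/2 on |10>, 0 on |11>. Key observation: gates 6-9 undo each other exactly, leaving only the rest of the circuit to track.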